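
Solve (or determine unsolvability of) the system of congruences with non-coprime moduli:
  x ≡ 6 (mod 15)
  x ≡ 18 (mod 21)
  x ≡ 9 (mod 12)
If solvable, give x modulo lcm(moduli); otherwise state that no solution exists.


Moduli 15, 21, 12 are not pairwise coprime, so CRT works modulo lcm(m_i) when all pairwise compatibility conditions hold.
Pairwise compatibility: gcd(m_i, m_j) must divide a_i - a_j for every pair.
Merge one congruence at a time:
  Start: x ≡ 6 (mod 15).
  Combine with x ≡ 18 (mod 21): gcd(15, 21) = 3; 18 - 6 = 12, which IS divisible by 3, so compatible.
    Write x = 6 + 15·t and substitute into x ≡ 18 (mod 21): 15·t ≡ 18 − 6 = 12 (mod 21).
    Divide the congruence (and modulus) by g = 3: 5·t ≡ 4 (mod 7).
    The inverse of 5 mod 7 is 3 (since 5·3 = 15 = 2·7 + 1), so t ≡ 3·4 = 12 ≡ 5 (mod 7).
    Then x = 6 + 15·5 = 81, valid modulo lcm(15, 21) = 105: x ≡ 81 (mod 105).
  Combine with x ≡ 9 (mod 12): gcd(105, 12) = 3; 9 - 81 = -72, which IS divisible by 3, so compatible.
    Write x = 81 + 105·t and substitute into x ≡ 9 (mod 12): 105·t ≡ 9 − 81 = -72 (mod 12).
    Divide the congruence (and modulus) by g = 3: 35·t ≡ -24 (mod 4).
    Reduce coefficients mod 4: 3·t ≡ 0 (mod 4).
    The inverse of 3 mod 4 is 3 (since 3·3 = 9 = 2·4 + 1), so t ≡ 3·0 = 0 ≡ 0 (mod 4).
    Then x = 81 + 105·0 = 81, valid modulo lcm(105, 12) = 420: x ≡ 81 (mod 420).
Verify: 81 mod 15 = 6, 81 mod 21 = 18, 81 mod 12 = 9.

x ≡ 81 (mod 420).


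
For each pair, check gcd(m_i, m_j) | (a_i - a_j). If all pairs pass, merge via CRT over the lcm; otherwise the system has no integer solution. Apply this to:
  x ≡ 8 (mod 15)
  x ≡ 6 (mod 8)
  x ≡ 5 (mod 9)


Moduli 15, 8, 9 are not pairwise coprime, so CRT works modulo lcm(m_i) when all pairwise compatibility conditions hold.
Pairwise compatibility: gcd(m_i, m_j) must divide a_i - a_j for every pair.
Merge one congruence at a time:
  Start: x ≡ 8 (mod 15).
  Combine with x ≡ 6 (mod 8): gcd(15, 8) = 1; 6 - 8 = -2, which IS divisible by 1, so compatible.
    Write x = 8 + 15·t and substitute into x ≡ 6 (mod 8): 15·t ≡ 6 − 8 = -2 (mod 8).
    Reduce coefficients mod 8: 7·t ≡ 6 (mod 8).
    The inverse of 7 mod 8 is 7 (since 7·7 = 49 = 6·8 + 1), so t ≡ 7·6 = 42 ≡ 2 (mod 8).
    Then x = 8 + 15·2 = 38, valid modulo lcm(15, 8) = 120: x ≡ 38 (mod 120).
  Combine with x ≡ 5 (mod 9): gcd(120, 9) = 3; 5 - 38 = -33, which IS divisible by 3, so compatible.
    Write x = 38 + 120·t and substitute into x ≡ 5 (mod 9): 120·t ≡ 5 − 38 = -33 (mod 9).
    Divide the congruence (and modulus) by g = 3: 40·t ≡ -11 (mod 3).
    Reduce coefficients mod 3: 1·t ≡ 1 (mod 3).
    So t ≡ 1 (mod 3).
    Then x = 38 + 120·1 = 158, valid modulo lcm(120, 9) = 360: x ≡ 158 (mod 360).
Verify: 158 mod 15 = 8, 158 mod 8 = 6, 158 mod 9 = 5.

x ≡ 158 (mod 360).


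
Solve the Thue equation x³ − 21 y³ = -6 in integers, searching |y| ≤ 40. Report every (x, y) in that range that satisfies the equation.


The equation is x³ - 21y³ = -6. For fixed y, x³ = 21·y³ − 6, so a solution requires the RHS to be a perfect cube.
Strategy: iterate y from -40 to 40, compute RHS = 21·y³ − 6, and check whether it is a (positive or negative) perfect cube.
Check small values of y:
  y = 0: RHS = -6 is not a perfect cube.
  y = 1: RHS = 15 is not a perfect cube.
  y = -1: RHS = -27 = (-3)³ ⇒ x = -3 works.
  y = 2: RHS = 162 is not a perfect cube.
  y = -2: RHS = -174 is not a perfect cube.
  y = 3: RHS = 561 is not a perfect cube.
  y = -3: RHS = -573 is not a perfect cube.
Continuing the search up to |y| = 40 finds no further solutions beyond those listed.
Collected solutions: (-3, -1).

Solutions (with |y| ≤ 40): (-3, -1).


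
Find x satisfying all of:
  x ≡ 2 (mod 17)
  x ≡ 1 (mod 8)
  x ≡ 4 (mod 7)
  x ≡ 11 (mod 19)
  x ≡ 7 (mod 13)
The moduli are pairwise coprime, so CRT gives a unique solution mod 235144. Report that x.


Product of moduli M = 17 · 8 · 7 · 19 · 13 = 235144.
Merge one congruence at a time:
  Start: x ≡ 2 (mod 17).
  Combine with x ≡ 1 (mod 8); new modulus lcm = 136.
    Write x = 2 + 17·t and substitute into x ≡ 1 (mod 8): 17·t ≡ 1 − 2 = -1 (mod 8).
    Reduce coefficients mod 8: 1·t ≡ 7 (mod 8).
    So t ≡ 7 (mod 8).
    Then x = 2 + 17·7 = 121, valid modulo lcm(17, 8) = 136: x ≡ 121 (mod 136).
  Combine with x ≡ 4 (mod 7); new modulus lcm = 952.
    Write x = 121 + 136·t and substitute into x ≡ 4 (mod 7): 136·t ≡ 4 − 121 = -117 (mod 7).
    Reduce coefficients mod 7: 3·t ≡ 2 (mod 7).
    The inverse of 3 mod 7 is 5 (since 3·5 = 15 = 2·7 + 1), so t ≡ 5·2 = 10 ≡ 3 (mod 7).
    Then x = 121 + 136·3 = 529, valid modulo lcm(136, 7) = 952: x ≡ 529 (mod 952).
  Combine with x ≡ 11 (mod 19); new modulus lcm = 18088.
    Write x = 529 + 952·t and substitute into x ≡ 11 (mod 19): 952·t ≡ 11 − 529 = -518 (mod 19).
    Reduce coefficients mod 19: 2·t ≡ 14 (mod 19).
    The inverse of 2 mod 19 is 10 (since 2·10 = 20 = 1·19 + 1), so t ≡ 10·14 = 140 ≡ 7 (mod 19).
    Then x = 529 + 952·7 = 7193, valid modulo lcm(952, 19) = 18088: x ≡ 7193 (mod 18088).
  Combine with x ≡ 7 (mod 13); new modulus lcm = 235144.
    Write x = 7193 + 18088·t and substitute into x ≡ 7 (mod 13): 18088·t ≡ 7 − 7193 = -7186 (mod 13).
    Reduce coefficients mod 13: 5·t ≡ 3 (mod 13).
    The inverse of 5 mod 13 is 8 (since 5·8 = 40 = 3·13 + 1), so t ≡ 8·3 = 24 ≡ 11 (mod 13).
    Then x = 7193 + 18088·11 = 206161, valid modulo lcm(18088, 13) = 235144: x ≡ 206161 (mod 235144).
Verify against each original: 206161 mod 17 = 2, 206161 mod 8 = 1, 206161 mod 7 = 4, 206161 mod 19 = 11, 206161 mod 13 = 7.

x ≡ 206161 (mod 235144).


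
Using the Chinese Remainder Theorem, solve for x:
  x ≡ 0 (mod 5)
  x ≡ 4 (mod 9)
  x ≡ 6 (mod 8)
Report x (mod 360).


Moduli 5, 9, 8 are pairwise coprime; by CRT there is a unique solution modulo M = 5 · 9 · 8 = 360.
Solve pairwise, accumulating the modulus:
  Start with x ≡ 0 (mod 5).
  Combine with x ≡ 4 (mod 9): since gcd(5, 9) = 1, we get a unique residue mod 45.
    Write x = 0 + 5·t and substitute into x ≡ 4 (mod 9): 5·t ≡ 4 − 0 = 4 (mod 9).
    The inverse of 5 mod 9 is 2 (since 5·2 = 10 = 1·9 + 1), so t ≡ 2·4 = 8 ≡ 8 (mod 9).
    Then x = 0 + 5·8 = 40, valid modulo lcm(5, 9) = 45: x ≡ 40 (mod 45).
  Combine with x ≡ 6 (mod 8): since gcd(45, 8) = 1, we get a unique residue mod 360.
    Write x = 40 + 45·t and substitute into x ≡ 6 (mod 8): 45·t ≡ 6 − 40 = -34 (mod 8).
    Reduce coefficients mod 8: 5·t ≡ 6 (mod 8).
    The inverse of 5 mod 8 is 5 (since 5·5 = 25 = 3·8 + 1), so t ≡ 5·6 = 30 ≡ 6 (mod 8).
    Then x = 40 + 45·6 = 310, valid modulo lcm(45, 8) = 360: x ≡ 310 (mod 360).
Verify: 310 mod 5 = 0 ✓, 310 mod 9 = 4 ✓, 310 mod 8 = 6 ✓.

x ≡ 310 (mod 360).


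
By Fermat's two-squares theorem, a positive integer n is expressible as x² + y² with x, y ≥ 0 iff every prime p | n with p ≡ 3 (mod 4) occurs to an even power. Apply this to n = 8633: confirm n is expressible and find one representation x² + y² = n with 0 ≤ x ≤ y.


Step 1: Factor n = 8633 = 89 · 97.
Step 2: Check the mod-4 condition on each prime factor: 89 ≡ 1 (mod 4), exponent 1; 97 ≡ 1 (mod 4), exponent 1.
All primes ≡ 3 (mod 4) appear to even exponent (or don't appear), so by the two-squares theorem n IS expressible as a sum of two squares.
Step 3: Build a representation. Here n = 89 · 97 is a product of primes ≡ 1 (mod 4). Each prime p ≡ 1 (mod 4) is itself a sum of two squares; find a² by testing p − a² for a perfect square:
  89: 89 − 1² = 88, 89 − 2² = 85, 89 − 3² = 80, 89 − 4² = 73, 89 − 5² = 64 = 8² ⇒ 89 = 5² + 8².
  97: 97 − 1² = 96, 97 − 2² = 93, 97 − 3² = 88, 97 − 4² = 81 = 9² ⇒ 97 = 4² + 9².
  Combine using the Brahmagupta–Fibonacci identity (a² + b²)(c² + d²) = (ac − bd)² + (ad + bc)² = (ac + bd)² + (ad − bc)²:
  89 · 97 = 8633: from (5² + 8²)(4² + 9²), take (5·4 − 8·9, 5·9 + 8·4) = (20 − 72, 45 + 32) = (-52, 77); dropping signs (only squares matter) gives (52, 77); check 52² + 77² = 2704 + 5929 = 8633 ✓.
Step 4: Order so x ≤ y and verify: 52² + 77² = 2704 + 5929 = 8633 = n. ✓

n = 8633 = 52² + 77² (one valid representation with x ≤ y).


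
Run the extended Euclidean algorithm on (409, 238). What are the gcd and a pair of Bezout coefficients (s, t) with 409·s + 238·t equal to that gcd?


Euclidean algorithm on (409, 238) — divide until remainder is 0:
  409 = 1 · 238 + 171
  238 = 1 · 171 + 67
  171 = 2 · 67 + 37
  67 = 1 · 37 + 30
  37 = 1 · 30 + 7
  30 = 4 · 7 + 2
  7 = 3 · 2 + 1
  2 = 2 · 1 + 0
gcd(409, 238) = 1.
Track Bezout coefficients alongside the remainders: start with r₀ = 409 = a·1 + b·0 (s = 1, t = 0) and r₁ = 238 = a·0 + b·1 (s = 0, t = 1); each new remainder r_{k+1} = r_{k-1} − q_k·r_k inherits s_{k+1} = s_{k-1} − q_k·s_k, t_{k+1} = t_{k-1} − q_k·t_k, so r_k = a·s_k + b·t_k at every step:
  q = 1: r = 171, s = 1 − 1·0 = 1, t = 0 − 1·1 = -1  (check: 409·1 + 238·(-1) = 171)
  q = 1: r = 67, s = 0 − 1·1 = -1, t = 1 − 1·(-1) = 2  (check: 409·(-1) + 238·2 = 67)
  q = 2: r = 37, s = 1 − 2·(-1) = 3, t = -1 − 2·2 = -5  (check: 409·3 + 238·(-5) = 37)
  q = 1: r = 30, s = -1 − 1·3 = -4, t = 2 − 1·(-5) = 7  (check: 409·(-4) + 238·7 = 30)
  q = 1: r = 7, s = 3 − 1·(-4) = 7, t = -5 − 1·7 = -12  (check: 409·7 + 238·(-12) = 7)
  q = 4: r = 2, s = -4 − 4·7 = -32, t = 7 − 4·(-12) = 55  (check: 409·(-32) + 238·55 = 2)
  q = 3: r = 1, s = 7 − 3·(-32) = 103, t = -12 − 3·55 = -177  (check: 409·103 + 238·(-177) = 1)
The row with r = 1 (the gcd) gives the Bezout coefficients s = 103, t = -177.
Result: 409 · (103) + 238 · (-177) = 1.

gcd(409, 238) = 1; s = 103, t = -177 (check: 409·103 + 238·(-177) = 1).


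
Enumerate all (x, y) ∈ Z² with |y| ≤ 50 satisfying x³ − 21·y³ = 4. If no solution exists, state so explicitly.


The equation is x³ - 21y³ = 4. For fixed y, x³ = 21·y³ + 4, so a solution requires the RHS to be a perfect cube.
Strategy: iterate y from -50 to 50, compute RHS = 21·y³ + 4, and check whether it is a (positive or negative) perfect cube.
Check small values of y:
  y = 0: RHS = 4 is not a perfect cube.
  y = 1: RHS = 25 is not a perfect cube.
  y = -1: RHS = -17 is not a perfect cube.
  y = 2: RHS = 172 is not a perfect cube.
  y = -2: RHS = -164 is not a perfect cube.
  y = 3: RHS = 571 is not a perfect cube.
  y = -3: RHS = -563 is not a perfect cube.
Continuing the search up to |y| = 50 finds no solutions either.
No (x, y) in the scanned range satisfies the equation.

No integer solutions with |y| ≤ 50.


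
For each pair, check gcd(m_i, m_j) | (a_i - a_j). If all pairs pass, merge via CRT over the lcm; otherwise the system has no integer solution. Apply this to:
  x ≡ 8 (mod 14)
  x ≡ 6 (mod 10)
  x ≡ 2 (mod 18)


Moduli 14, 10, 18 are not pairwise coprime, so CRT works modulo lcm(m_i) when all pairwise compatibility conditions hold.
Pairwise compatibility: gcd(m_i, m_j) must divide a_i - a_j for every pair.
Merge one congruence at a time:
  Start: x ≡ 8 (mod 14).
  Combine with x ≡ 6 (mod 10): gcd(14, 10) = 2; 6 - 8 = -2, which IS divisible by 2, so compatible.
    Write x = 8 + 14·t and substitute into x ≡ 6 (mod 10): 14·t ≡ 6 − 8 = -2 (mod 10).
    Divide the congruence (and modulus) by g = 2: 7·t ≡ -1 (mod 5).
    Reduce coefficients mod 5: 2·t ≡ 4 (mod 5).
    The inverse of 2 mod 5 is 3 (since 2·3 = 6 = 1·5 + 1), so t ≡ 3·4 = 12 ≡ 2 (mod 5).
    Then x = 8 + 14·2 = 36, valid modulo lcm(14, 10) = 70: x ≡ 36 (mod 70).
  Combine with x ≡ 2 (mod 18): gcd(70, 18) = 2; 2 - 36 = -34, which IS divisible by 2, so compatible.
    Write x = 36 + 70·t and substitute into x ≡ 2 (mod 18): 70·t ≡ 2 − 36 = -34 (mod 18).
    Divide the congruence (and modulus) by g = 2: 35·t ≡ -17 (mod 9).
    Reduce coefficients mod 9: 8·t ≡ 1 (mod 9).
    The inverse of 8 mod 9 is 8 (since 8·8 = 64 = 7·9 + 1), so t ≡ 8·1 = 8 ≡ 8 (mod 9).
    Then x = 36 + 70·8 = 596, valid modulo lcm(70, 18) = 630: x ≡ 596 (mod 630).
Verify: 596 mod 14 = 8, 596 mod 10 = 6, 596 mod 18 = 2.

x ≡ 596 (mod 630).


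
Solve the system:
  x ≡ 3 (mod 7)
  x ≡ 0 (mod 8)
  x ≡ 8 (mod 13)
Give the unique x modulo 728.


Moduli 7, 8, 13 are pairwise coprime; by CRT there is a unique solution modulo M = 7 · 8 · 13 = 728.
Solve pairwise, accumulating the modulus:
  Start with x ≡ 3 (mod 7).
  Combine with x ≡ 0 (mod 8): since gcd(7, 8) = 1, we get a unique residue mod 56.
    Write x = 3 + 7·t and substitute into x ≡ 0 (mod 8): 7·t ≡ 0 − 3 = -3 (mod 8).
    Reduce coefficients mod 8: 7·t ≡ 5 (mod 8).
    The inverse of 7 mod 8 is 7 (since 7·7 = 49 = 6·8 + 1), so t ≡ 7·5 = 35 ≡ 3 (mod 8).
    Then x = 3 + 7·3 = 24, valid modulo lcm(7, 8) = 56: x ≡ 24 (mod 56).
  Combine with x ≡ 8 (mod 13): since gcd(56, 13) = 1, we get a unique residue mod 728.
    Write x = 24 + 56·t and substitute into x ≡ 8 (mod 13): 56·t ≡ 8 − 24 = -16 (mod 13).
    Reduce coefficients mod 13: 4·t ≡ 10 (mod 13).
    The inverse of 4 mod 13 is 10 (since 4·10 = 40 = 3·13 + 1), so t ≡ 10·10 = 100 ≡ 9 (mod 13).
    Then x = 24 + 56·9 = 528, valid modulo lcm(56, 13) = 728: x ≡ 528 (mod 728).
Verify: 528 mod 7 = 3 ✓, 528 mod 8 = 0 ✓, 528 mod 13 = 8 ✓.

x ≡ 528 (mod 728).


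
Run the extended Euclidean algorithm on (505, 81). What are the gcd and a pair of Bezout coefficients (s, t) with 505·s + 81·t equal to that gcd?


Euclidean algorithm on (505, 81) — divide until remainder is 0:
  505 = 6 · 81 + 19
  81 = 4 · 19 + 5
  19 = 3 · 5 + 4
  5 = 1 · 4 + 1
  4 = 4 · 1 + 0
gcd(505, 81) = 1.
Track Bezout coefficients alongside the remainders: start with r₀ = 505 = a·1 + b·0 (s = 1, t = 0) and r₁ = 81 = a·0 + b·1 (s = 0, t = 1); each new remainder r_{k+1} = r_{k-1} − q_k·r_k inherits s_{k+1} = s_{k-1} − q_k·s_k, t_{k+1} = t_{k-1} − q_k·t_k, so r_k = a·s_k + b·t_k at every step:
  q = 6: r = 19, s = 1 − 6·0 = 1, t = 0 − 6·1 = -6  (check: 505·1 + 81·(-6) = 19)
  q = 4: r = 5, s = 0 − 4·1 = -4, t = 1 − 4·(-6) = 25  (check: 505·(-4) + 81·25 = 5)
  q = 3: r = 4, s = 1 − 3·(-4) = 13, t = -6 − 3·25 = -81  (check: 505·13 + 81·(-81) = 4)
  q = 1: r = 1, s = -4 − 1·13 = -17, t = 25 − 1·(-81) = 106  (check: 505·(-17) + 81·106 = 1)
The row with r = 1 (the gcd) gives the Bezout coefficients s = -17, t = 106.
Result: 505 · (-17) + 81 · (106) = 1.

gcd(505, 81) = 1; s = -17, t = 106 (check: 505·(-17) + 81·106 = 1).


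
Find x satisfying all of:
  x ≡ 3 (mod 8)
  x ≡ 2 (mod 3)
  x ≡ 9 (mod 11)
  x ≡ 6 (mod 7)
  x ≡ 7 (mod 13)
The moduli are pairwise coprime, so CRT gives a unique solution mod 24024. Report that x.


Product of moduli M = 8 · 3 · 11 · 7 · 13 = 24024.
Merge one congruence at a time:
  Start: x ≡ 3 (mod 8).
  Combine with x ≡ 2 (mod 3); new modulus lcm = 24.
    Write x = 3 + 8·t and substitute into x ≡ 2 (mod 3): 8·t ≡ 2 − 3 = -1 (mod 3).
    Reduce coefficients mod 3: 2·t ≡ 2 (mod 3).
    The inverse of 2 mod 3 is 2 (since 2·2 = 4 = 1·3 + 1), so t ≡ 2·2 = 4 ≡ 1 (mod 3).
    Then x = 3 + 8·1 = 11, valid modulo lcm(8, 3) = 24: x ≡ 11 (mod 24).
  Combine with x ≡ 9 (mod 11); new modulus lcm = 264.
    Write x = 11 + 24·t and substitute into x ≡ 9 (mod 11): 24·t ≡ 9 − 11 = -2 (mod 11).
    Reduce coefficients mod 11: 2·t ≡ 9 (mod 11).
    The inverse of 2 mod 11 is 6 (since 2·6 = 12 = 1·11 + 1), so t ≡ 6·9 = 54 ≡ 10 (mod 11).
    Then x = 11 + 24·10 = 251, valid modulo lcm(24, 11) = 264: x ≡ 251 (mod 264).
  Combine with x ≡ 6 (mod 7); new modulus lcm = 1848.
    Write x = 251 + 264·t and substitute into x ≡ 6 (mod 7): 264·t ≡ 6 − 251 = -245 (mod 7).
    Reduce coefficients mod 7: 5·t ≡ 0 (mod 7).
    The inverse of 5 mod 7 is 3 (since 5·3 = 15 = 2·7 + 1), so t ≡ 3·0 = 0 ≡ 0 (mod 7).
    Then x = 251 + 264·0 = 251, valid modulo lcm(264, 7) = 1848: x ≡ 251 (mod 1848).
  Combine with x ≡ 7 (mod 13); new modulus lcm = 24024.
    Write x = 251 + 1848·t and substitute into x ≡ 7 (mod 13): 1848·t ≡ 7 − 251 = -244 (mod 13).
    Reduce coefficients mod 13: 2·t ≡ 3 (mod 13).
    The inverse of 2 mod 13 is 7 (since 2·7 = 14 = 1·13 + 1), so t ≡ 7·3 = 21 ≡ 8 (mod 13).
    Then x = 251 + 1848·8 = 15035, valid modulo lcm(1848, 13) = 24024: x ≡ 15035 (mod 24024).
Verify against each original: 15035 mod 8 = 3, 15035 mod 3 = 2, 15035 mod 11 = 9, 15035 mod 7 = 6, 15035 mod 13 = 7.

x ≡ 15035 (mod 24024).


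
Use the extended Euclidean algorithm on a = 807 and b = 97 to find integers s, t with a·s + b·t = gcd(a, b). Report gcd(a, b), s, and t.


Euclidean algorithm on (807, 97) — divide until remainder is 0:
  807 = 8 · 97 + 31
  97 = 3 · 31 + 4
  31 = 7 · 4 + 3
  4 = 1 · 3 + 1
  3 = 3 · 1 + 0
gcd(807, 97) = 1.
Track Bezout coefficients alongside the remainders: start with r₀ = 807 = a·1 + b·0 (s = 1, t = 0) and r₁ = 97 = a·0 + b·1 (s = 0, t = 1); each new remainder r_{k+1} = r_{k-1} − q_k·r_k inherits s_{k+1} = s_{k-1} − q_k·s_k, t_{k+1} = t_{k-1} − q_k·t_k, so r_k = a·s_k + b·t_k at every step:
  q = 8: r = 31, s = 1 − 8·0 = 1, t = 0 − 8·1 = -8  (check: 807·1 + 97·(-8) = 31)
  q = 3: r = 4, s = 0 − 3·1 = -3, t = 1 − 3·(-8) = 25  (check: 807·(-3) + 97·25 = 4)
  q = 7: r = 3, s = 1 − 7·(-3) = 22, t = -8 − 7·25 = -183  (check: 807·22 + 97·(-183) = 3)
  q = 1: r = 1, s = -3 − 1·22 = -25, t = 25 − 1·(-183) = 208  (check: 807·(-25) + 97·208 = 1)
The row with r = 1 (the gcd) gives the Bezout coefficients s = -25, t = 208.
Result: 807 · (-25) + 97 · (208) = 1.

gcd(807, 97) = 1; s = -25, t = 208 (check: 807·(-25) + 97·208 = 1).


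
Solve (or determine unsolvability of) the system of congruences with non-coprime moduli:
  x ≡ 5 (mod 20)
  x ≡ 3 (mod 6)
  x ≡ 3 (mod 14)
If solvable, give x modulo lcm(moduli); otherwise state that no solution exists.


Moduli 20, 6, 14 are not pairwise coprime, so CRT works modulo lcm(m_i) when all pairwise compatibility conditions hold.
Pairwise compatibility: gcd(m_i, m_j) must divide a_i - a_j for every pair.
Merge one congruence at a time:
  Start: x ≡ 5 (mod 20).
  Combine with x ≡ 3 (mod 6): gcd(20, 6) = 2; 3 - 5 = -2, which IS divisible by 2, so compatible.
    Write x = 5 + 20·t and substitute into x ≡ 3 (mod 6): 20·t ≡ 3 − 5 = -2 (mod 6).
    Divide the congruence (and modulus) by g = 2: 10·t ≡ -1 (mod 3).
    Reduce coefficients mod 3: 1·t ≡ 2 (mod 3).
    So t ≡ 2 (mod 3).
    Then x = 5 + 20·2 = 45, valid modulo lcm(20, 6) = 60: x ≡ 45 (mod 60).
  Combine with x ≡ 3 (mod 14): gcd(60, 14) = 2; 3 - 45 = -42, which IS divisible by 2, so compatible.
    Write x = 45 + 60·t and substitute into x ≡ 3 (mod 14): 60·t ≡ 3 − 45 = -42 (mod 14).
    Divide the congruence (and modulus) by g = 2: 30·t ≡ -21 (mod 7).
    Reduce coefficients mod 7: 2·t ≡ 0 (mod 7).
    The inverse of 2 mod 7 is 4 (since 2·4 = 8 = 1·7 + 1), so t ≡ 4·0 = 0 ≡ 0 (mod 7).
    Then x = 45 + 60·0 = 45, valid modulo lcm(60, 14) = 420: x ≡ 45 (mod 420).
Verify: 45 mod 20 = 5, 45 mod 6 = 3, 45 mod 14 = 3.

x ≡ 45 (mod 420).


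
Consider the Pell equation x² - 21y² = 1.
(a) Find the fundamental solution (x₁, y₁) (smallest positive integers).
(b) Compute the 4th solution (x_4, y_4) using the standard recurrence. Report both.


Step 1: Find the fundamental solution (x₁, y₁) of x² - 21y² = 1.
  Expand √21 as a continued fraction. a₀ = ⌊√21⌋ = 4; iterate m_{k+1} = d_k·a_k − m_k, d_{k+1} = (21 − m_{k+1}²)/d_k, a_{k+1} = ⌊(a₀ + m_{k+1})/d_{k+1}⌋ (starting m₀ = 0, d₀ = 1), with convergents p_k = a_k·p_{k-1} + p_{k-2}, q_k = a_k·q_{k-1} + q_{k-2} (p₋₁ = 1, q₋₁ = 0):
  k = 0: a₀ = 4; p₀/q₀ = 4/1; p₀² − 21·q₀² = 16 − 21 = -5.
  k = 1: m = 4, d = 5, a = ⌊(4 + 4)/5⌋ = 1; p/q = (1·4 + 1)/(1·1 + 0) = 5/1; p² − 21·q² = 25 − 21 = 4.
  k = 2: m = 1, d = 4, a = ⌊(4 + 1)/4⌋ = 1; p/q = (1·5 + 4)/(1·1 + 1) = 9/2; p² − 21·q² = 81 − 84 = -3.
  k = 3: m = 3, d = 3, a = ⌊(4 + 3)/3⌋ = 2; p/q = (2·9 + 5)/(2·2 + 1) = 23/5; p² − 21·q² = 529 − 525 = 4.
  k = 4: m = 3, d = 4, a = ⌊(4 + 3)/4⌋ = 1; p/q = (1·23 + 9)/(1·5 + 2) = 32/7; p² − 21·q² = 1024 − 1029 = -5.
  k = 5: m = 1, d = 5, a = ⌊(4 + 1)/5⌋ = 1; p/q = (1·32 + 23)/(1·7 + 5) = 55/12; p² − 21·q² = 3025 − 3024 = 1.
  The first convergent with p² − 21·q² = 1 gives the fundamental solution (x₁, y₁) = (55, 12).
Step 2: Apply the recurrence (x_{n+1}, y_{n+1}) = (x₁x_n + 21y₁y_n, x₁y_n + y₁x_n) repeatedly.
  From (x_1, y_1) = (55, 12): x_2 = 55·55 + 21·12·12 = 6049; y_2 = 55·12 + 12·55 = 1320.
  From (x_2, y_2) = (6049, 1320): x_3 = 55·6049 + 21·12·1320 = 665335; y_3 = 55·1320 + 12·6049 = 145188.
  From (x_3, y_3) = (665335, 145188): x_4 = 55·665335 + 21·12·145188 = 73180801; y_4 = 55·145188 + 12·665335 = 15969360.
Step 3: Verify x_4² - 21·y_4² = 5355429635001601 - 5355429635001600 = 1 (should be 1). ✓

(x_1, y_1) = (55, 12); (x_4, y_4) = (73180801, 15969360).


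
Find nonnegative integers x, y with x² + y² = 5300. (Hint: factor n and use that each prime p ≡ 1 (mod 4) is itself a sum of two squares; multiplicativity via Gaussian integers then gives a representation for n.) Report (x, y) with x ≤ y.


Step 1: Factor n = 5300 = 2^2 · 5^2 · 53.
Step 2: Check the mod-4 condition on each prime factor: 2 = 2 (special); 5 ≡ 1 (mod 4), exponent 2; 53 ≡ 1 (mod 4), exponent 1.
All primes ≡ 3 (mod 4) appear to even exponent (or don't appear), so by the two-squares theorem n IS expressible as a sum of two squares.
Step 3: Build a representation. Group n = k² · m with k = 2 and m = 5 · 5 · 53 = 1325 (a product of primes ≡ 1 (mod 4)); a representation of m scales to one of n via (k·x)² + (k·y)² = k²(x² + y²). Each prime p ≡ 1 (mod 4) is itself a sum of two squares; find a² by testing p − a² for a perfect square:
  5: 5 − 1² = 4 = 2² ⇒ 5 = 1² + 2².
  53: 53 − 1² = 52, 53 − 2² = 49 = 7² ⇒ 53 = 2² + 7².
  Combine using the Brahmagupta–Fibonacci identity (a² + b²)(c² + d²) = (ac − bd)² + (ad + bc)² = (ac + bd)² + (ad − bc)²:
  5 · 5 = 25: from (1² + 2²)(1² + 2²), take (1·1 − 2·2, 1·2 + 2·1) = (1 − 4, 2 + 2) = (-3, 4); dropping signs (only squares matter) gives (3, 4); check 3² + 4² = 9 + 16 = 25 ✓.
  25 · 53 = 1325: from (3² + 4²)(2² + 7²), take (3·2 − 4·7, 3·7 + 4·2) = (6 − 28, 21 + 8) = (-22, 29); dropping signs (only squares matter) gives (22, 29); check 22² + 29² = 484 + 841 = 1325 ✓.
  Scale by k = 2: (2·22, 2·29) = (44, 58).
Step 4: Order so x ≤ y and verify: 44² + 58² = 1936 + 3364 = 5300 = n. ✓

n = 5300 = 44² + 58² (one valid representation with x ≤ y).


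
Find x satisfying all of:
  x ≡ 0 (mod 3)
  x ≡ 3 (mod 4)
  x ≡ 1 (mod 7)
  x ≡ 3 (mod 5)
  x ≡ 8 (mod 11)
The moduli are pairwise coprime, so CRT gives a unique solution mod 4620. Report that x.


Product of moduli M = 3 · 4 · 7 · 5 · 11 = 4620.
Merge one congruence at a time:
  Start: x ≡ 0 (mod 3).
  Combine with x ≡ 3 (mod 4); new modulus lcm = 12.
    Write x = 0 + 3·t and substitute into x ≡ 3 (mod 4): 3·t ≡ 3 − 0 = 3 (mod 4).
    The inverse of 3 mod 4 is 3 (since 3·3 = 9 = 2·4 + 1), so t ≡ 3·3 = 9 ≡ 1 (mod 4).
    Then x = 0 + 3·1 = 3, valid modulo lcm(3, 4) = 12: x ≡ 3 (mod 12).
  Combine with x ≡ 1 (mod 7); new modulus lcm = 84.
    Write x = 3 + 12·t and substitute into x ≡ 1 (mod 7): 12·t ≡ 1 − 3 = -2 (mod 7).
    Reduce coefficients mod 7: 5·t ≡ 5 (mod 7).
    The inverse of 5 mod 7 is 3 (since 5·3 = 15 = 2·7 + 1), so t ≡ 3·5 = 15 ≡ 1 (mod 7).
    Then x = 3 + 12·1 = 15, valid modulo lcm(12, 7) = 84: x ≡ 15 (mod 84).
  Combine with x ≡ 3 (mod 5); new modulus lcm = 420.
    Write x = 15 + 84·t and substitute into x ≡ 3 (mod 5): 84·t ≡ 3 − 15 = -12 (mod 5).
    Reduce coefficients mod 5: 4·t ≡ 3 (mod 5).
    The inverse of 4 mod 5 is 4 (since 4·4 = 16 = 3·5 + 1), so t ≡ 4·3 = 12 ≡ 2 (mod 5).
    Then x = 15 + 84·2 = 183, valid modulo lcm(84, 5) = 420: x ≡ 183 (mod 420).
  Combine with x ≡ 8 (mod 11); new modulus lcm = 4620.
    Write x = 183 + 420·t and substitute into x ≡ 8 (mod 11): 420·t ≡ 8 − 183 = -175 (mod 11).
    Reduce coefficients mod 11: 2·t ≡ 1 (mod 11).
    The inverse of 2 mod 11 is 6 (since 2·6 = 12 = 1·11 + 1), so t ≡ 6·1 = 6 ≡ 6 (mod 11).
    Then x = 183 + 420·6 = 2703, valid modulo lcm(420, 11) = 4620: x ≡ 2703 (mod 4620).
Verify against each original: 2703 mod 3 = 0, 2703 mod 4 = 3, 2703 mod 7 = 1, 2703 mod 5 = 3, 2703 mod 11 = 8.

x ≡ 2703 (mod 4620).


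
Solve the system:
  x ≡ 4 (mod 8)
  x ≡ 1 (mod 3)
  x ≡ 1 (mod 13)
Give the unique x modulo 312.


Moduli 8, 3, 13 are pairwise coprime; by CRT there is a unique solution modulo M = 8 · 3 · 13 = 312.
Solve pairwise, accumulating the modulus:
  Start with x ≡ 4 (mod 8).
  Combine with x ≡ 1 (mod 3): since gcd(8, 3) = 1, we get a unique residue mod 24.
    Write x = 4 + 8·t and substitute into x ≡ 1 (mod 3): 8·t ≡ 1 − 4 = -3 (mod 3).
    Reduce coefficients mod 3: 2·t ≡ 0 (mod 3).
    The inverse of 2 mod 3 is 2 (since 2·2 = 4 = 1·3 + 1), so t ≡ 2·0 = 0 ≡ 0 (mod 3).
    Then x = 4 + 8·0 = 4, valid modulo lcm(8, 3) = 24: x ≡ 4 (mod 24).
  Combine with x ≡ 1 (mod 13): since gcd(24, 13) = 1, we get a unique residue mod 312.
    Write x = 4 + 24·t and substitute into x ≡ 1 (mod 13): 24·t ≡ 1 − 4 = -3 (mod 13).
    Reduce coefficients mod 13: 11·t ≡ 10 (mod 13).
    The inverse of 11 mod 13 is 6 (since 11·6 = 66 = 5·13 + 1), so t ≡ 6·10 = 60 ≡ 8 (mod 13).
    Then x = 4 + 24·8 = 196, valid modulo lcm(24, 13) = 312: x ≡ 196 (mod 312).
Verify: 196 mod 8 = 4 ✓, 196 mod 3 = 1 ✓, 196 mod 13 = 1 ✓.

x ≡ 196 (mod 312).


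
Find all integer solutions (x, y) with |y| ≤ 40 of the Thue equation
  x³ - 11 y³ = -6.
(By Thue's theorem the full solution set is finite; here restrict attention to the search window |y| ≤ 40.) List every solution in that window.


The equation is x³ - 11y³ = -6. For fixed y, x³ = 11·y³ − 6, so a solution requires the RHS to be a perfect cube.
Strategy: iterate y from -40 to 40, compute RHS = 11·y³ − 6, and check whether it is a (positive or negative) perfect cube.
Check small values of y:
  y = 0: RHS = -6 is not a perfect cube.
  y = 1: RHS = 5 is not a perfect cube.
  y = -1: RHS = -17 is not a perfect cube.
  y = 2: RHS = 82 is not a perfect cube.
  y = -2: RHS = -94 is not a perfect cube.
  y = 3: RHS = 291 is not a perfect cube.
  y = -3: RHS = -303 is not a perfect cube.
Continuing the search up to |y| = 40 finds no solutions either.
No (x, y) in the scanned range satisfies the equation.

No integer solutions with |y| ≤ 40.


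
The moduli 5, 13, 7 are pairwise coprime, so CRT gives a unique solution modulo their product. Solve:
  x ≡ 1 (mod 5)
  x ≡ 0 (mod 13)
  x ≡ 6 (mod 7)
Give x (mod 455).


Moduli 5, 13, 7 are pairwise coprime; by CRT there is a unique solution modulo M = 5 · 13 · 7 = 455.
Solve pairwise, accumulating the modulus:
  Start with x ≡ 1 (mod 5).
  Combine with x ≡ 0 (mod 13): since gcd(5, 13) = 1, we get a unique residue mod 65.
    Write x = 1 + 5·t and substitute into x ≡ 0 (mod 13): 5·t ≡ 0 − 1 = -1 (mod 13).
    Reduce coefficients mod 13: 5·t ≡ 12 (mod 13).
    The inverse of 5 mod 13 is 8 (since 5·8 = 40 = 3·13 + 1), so t ≡ 8·12 = 96 ≡ 5 (mod 13).
    Then x = 1 + 5·5 = 26, valid modulo lcm(5, 13) = 65: x ≡ 26 (mod 65).
  Combine with x ≡ 6 (mod 7): since gcd(65, 7) = 1, we get a unique residue mod 455.
    Write x = 26 + 65·t and substitute into x ≡ 6 (mod 7): 65·t ≡ 6 − 26 = -20 (mod 7).
    Reduce coefficients mod 7: 2·t ≡ 1 (mod 7).
    The inverse of 2 mod 7 is 4 (since 2·4 = 8 = 1·7 + 1), so t ≡ 4·1 = 4 ≡ 4 (mod 7).
    Then x = 26 + 65·4 = 286, valid modulo lcm(65, 7) = 455: x ≡ 286 (mod 455).
Verify: 286 mod 5 = 1 ✓, 286 mod 13 = 0 ✓, 286 mod 7 = 6 ✓.

x ≡ 286 (mod 455).


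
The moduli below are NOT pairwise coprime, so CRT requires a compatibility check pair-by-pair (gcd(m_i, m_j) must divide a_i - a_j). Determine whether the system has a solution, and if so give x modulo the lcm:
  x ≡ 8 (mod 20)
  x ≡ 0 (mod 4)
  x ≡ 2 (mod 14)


Moduli 20, 4, 14 are not pairwise coprime, so CRT works modulo lcm(m_i) when all pairwise compatibility conditions hold.
Pairwise compatibility: gcd(m_i, m_j) must divide a_i - a_j for every pair.
Merge one congruence at a time:
  Start: x ≡ 8 (mod 20).
  Combine with x ≡ 0 (mod 4): gcd(20, 4) = 4; 0 - 8 = -8, which IS divisible by 4, so compatible.
    Write x = 8 + 20·t and substitute into x ≡ 0 (mod 4): 20·t ≡ 0 − 8 = -8 (mod 4).
    Divide the congruence (and modulus) by g = 4: 5·t ≡ -2 (mod 1).
    Modulo 1 every t works; take t = 0.
    Then x = 8 + 20·0 = 8, valid modulo lcm(20, 4) = 20: x ≡ 8 (mod 20).
  Combine with x ≡ 2 (mod 14): gcd(20, 14) = 2; 2 - 8 = -6, which IS divisible by 2, so compatible.
    Write x = 8 + 20·t and substitute into x ≡ 2 (mod 14): 20·t ≡ 2 − 8 = -6 (mod 14).
    Divide the congruence (and modulus) by g = 2: 10·t ≡ -3 (mod 7).
    Reduce coefficients mod 7: 3·t ≡ 4 (mod 7).
    The inverse of 3 mod 7 is 5 (since 3·5 = 15 = 2·7 + 1), so t ≡ 5·4 = 20 ≡ 6 (mod 7).
    Then x = 8 + 20·6 = 128, valid modulo lcm(20, 14) = 140: x ≡ 128 (mod 140).
Verify: 128 mod 20 = 8, 128 mod 4 = 0, 128 mod 14 = 2.

x ≡ 128 (mod 140).


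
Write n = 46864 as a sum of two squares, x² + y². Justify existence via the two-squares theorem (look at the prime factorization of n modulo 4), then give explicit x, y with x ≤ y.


Step 1: Factor n = 46864 = 2^4 · 29 · 101.
Step 2: Check the mod-4 condition on each prime factor: 2 = 2 (special); 29 ≡ 1 (mod 4), exponent 1; 101 ≡ 1 (mod 4), exponent 1.
All primes ≡ 3 (mod 4) appear to even exponent (or don't appear), so by the two-squares theorem n IS expressible as a sum of two squares.
Step 3: Build a representation. Group n = k² · m with k = 4 and m = 29 · 101 = 2929 (a product of primes ≡ 1 (mod 4)); a representation of m scales to one of n via (k·x)² + (k·y)² = k²(x² + y²). Each prime p ≡ 1 (mod 4) is itself a sum of two squares; find a² by testing p − a² for a perfect square:
  29: 29 − 1² = 28, 29 − 2² = 25 = 5² ⇒ 29 = 2² + 5².
  101: 101 − 1² = 100 = 10² ⇒ 101 = 1² + 10².
  Combine using the Brahmagupta–Fibonacci identity (a² + b²)(c² + d²) = (ac − bd)² + (ad + bc)² = (ac + bd)² + (ad − bc)²:
  29 · 101 = 2929: from (2² + 5²)(1² + 10²), take (2·1 − 5·10, 2·10 + 5·1) = (2 − 50, 20 + 5) = (-48, 25); dropping signs (only squares matter) gives (48, 25); check 48² + 25² = 2304 + 625 = 2929 ✓.
  Scale by k = 4: (4·48, 4·25) = (192, 100).
Step 4: Order so x ≤ y and verify: 100² + 192² = 10000 + 36864 = 46864 = n. ✓

n = 46864 = 100² + 192² (one valid representation with x ≤ y).


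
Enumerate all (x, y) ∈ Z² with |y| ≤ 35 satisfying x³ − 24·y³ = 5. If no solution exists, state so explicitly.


The equation is x³ - 24y³ = 5. For fixed y, x³ = 24·y³ + 5, so a solution requires the RHS to be a perfect cube.
Strategy: iterate y from -35 to 35, compute RHS = 24·y³ + 5, and check whether it is a (positive or negative) perfect cube.
Check small values of y:
  y = 0: RHS = 5 is not a perfect cube.
  y = 1: RHS = 29 is not a perfect cube.
  y = -1: RHS = -19 is not a perfect cube.
  y = 2: RHS = 197 is not a perfect cube.
  y = -2: RHS = -187 is not a perfect cube.
  y = 3: RHS = 653 is not a perfect cube.
  y = -3: RHS = -643 is not a perfect cube.
Continuing the search up to |y| = 35 finds no solutions either.
No (x, y) in the scanned range satisfies the equation.

No integer solutions with |y| ≤ 35.


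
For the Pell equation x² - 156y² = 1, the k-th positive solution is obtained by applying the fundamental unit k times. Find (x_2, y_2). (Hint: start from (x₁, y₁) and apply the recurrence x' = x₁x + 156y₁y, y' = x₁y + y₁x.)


Step 1: Find the fundamental solution (x₁, y₁) of x² - 156y² = 1.
  Expand √156 as a continued fraction. a₀ = ⌊√156⌋ = 12; iterate m_{k+1} = d_k·a_k − m_k, d_{k+1} = (156 − m_{k+1}²)/d_k, a_{k+1} = ⌊(a₀ + m_{k+1})/d_{k+1}⌋ (starting m₀ = 0, d₀ = 1), with convergents p_k = a_k·p_{k-1} + p_{k-2}, q_k = a_k·q_{k-1} + q_{k-2} (p₋₁ = 1, q₋₁ = 0):
  k = 0: a₀ = 12; p₀/q₀ = 12/1; p₀² − 156·q₀² = 144 − 156 = -12.
  k = 1: m = 12, d = 12, a = ⌊(12 + 12)/12⌋ = 2; p/q = (2·12 + 1)/(2·1 + 0) = 25/2; p² − 156·q² = 625 − 624 = 1.
  The first convergent with p² − 156·q² = 1 gives the fundamental solution (x₁, y₁) = (25, 2).
Step 2: Apply the recurrence (x_{n+1}, y_{n+1}) = (x₁x_n + 156y₁y_n, x₁y_n + y₁x_n) repeatedly.
  From (x_1, y_1) = (25, 2): x_2 = 25·25 + 156·2·2 = 1249; y_2 = 25·2 + 2·25 = 100.
Step 3: Verify x_2² - 156·y_2² = 1560001 - 1560000 = 1 (should be 1). ✓

(x_1, y_1) = (25, 2); (x_2, y_2) = (1249, 100).


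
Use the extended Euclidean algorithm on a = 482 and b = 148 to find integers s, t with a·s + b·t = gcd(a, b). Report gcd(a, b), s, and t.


Euclidean algorithm on (482, 148) — divide until remainder is 0:
  482 = 3 · 148 + 38
  148 = 3 · 38 + 34
  38 = 1 · 34 + 4
  34 = 8 · 4 + 2
  4 = 2 · 2 + 0
gcd(482, 148) = 2.
Track Bezout coefficients alongside the remainders: start with r₀ = 482 = a·1 + b·0 (s = 1, t = 0) and r₁ = 148 = a·0 + b·1 (s = 0, t = 1); each new remainder r_{k+1} = r_{k-1} − q_k·r_k inherits s_{k+1} = s_{k-1} − q_k·s_k, t_{k+1} = t_{k-1} − q_k·t_k, so r_k = a·s_k + b·t_k at every step:
  q = 3: r = 38, s = 1 − 3·0 = 1, t = 0 − 3·1 = -3  (check: 482·1 + 148·(-3) = 38)
  q = 3: r = 34, s = 0 − 3·1 = -3, t = 1 − 3·(-3) = 10  (check: 482·(-3) + 148·10 = 34)
  q = 1: r = 4, s = 1 − 1·(-3) = 4, t = -3 − 1·10 = -13  (check: 482·4 + 148·(-13) = 4)
  q = 8: r = 2, s = -3 − 8·4 = -35, t = 10 − 8·(-13) = 114  (check: 482·(-35) + 148·114 = 2)
The row with r = 2 (the gcd) gives the Bezout coefficients s = -35, t = 114.
Result: 482 · (-35) + 148 · (114) = 2.

gcd(482, 148) = 2; s = -35, t = 114 (check: 482·(-35) + 148·114 = 2).


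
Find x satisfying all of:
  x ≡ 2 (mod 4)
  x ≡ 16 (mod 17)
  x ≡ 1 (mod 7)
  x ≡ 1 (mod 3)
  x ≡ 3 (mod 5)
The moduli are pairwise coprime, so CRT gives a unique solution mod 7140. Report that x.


Product of moduli M = 4 · 17 · 7 · 3 · 5 = 7140.
Merge one congruence at a time:
  Start: x ≡ 2 (mod 4).
  Combine with x ≡ 16 (mod 17); new modulus lcm = 68.
    Write x = 2 + 4·t and substitute into x ≡ 16 (mod 17): 4·t ≡ 16 − 2 = 14 (mod 17).
    The inverse of 4 mod 17 is 13 (since 4·13 = 52 = 3·17 + 1), so t ≡ 13·14 = 182 ≡ 12 (mod 17).
    Then x = 2 + 4·12 = 50, valid modulo lcm(4, 17) = 68: x ≡ 50 (mod 68).
  Combine with x ≡ 1 (mod 7); new modulus lcm = 476.
    Write x = 50 + 68·t and substitute into x ≡ 1 (mod 7): 68·t ≡ 1 − 50 = -49 (mod 7).
    Reduce coefficients mod 7: 5·t ≡ 0 (mod 7).
    The inverse of 5 mod 7 is 3 (since 5·3 = 15 = 2·7 + 1), so t ≡ 3·0 = 0 ≡ 0 (mod 7).
    Then x = 50 + 68·0 = 50, valid modulo lcm(68, 7) = 476: x ≡ 50 (mod 476).
  Combine with x ≡ 1 (mod 3); new modulus lcm = 1428.
    Write x = 50 + 476·t and substitute into x ≡ 1 (mod 3): 476·t ≡ 1 − 50 = -49 (mod 3).
    Reduce coefficients mod 3: 2·t ≡ 2 (mod 3).
    The inverse of 2 mod 3 is 2 (since 2·2 = 4 = 1·3 + 1), so t ≡ 2·2 = 4 ≡ 1 (mod 3).
    Then x = 50 + 476·1 = 526, valid modulo lcm(476, 3) = 1428: x ≡ 526 (mod 1428).
  Combine with x ≡ 3 (mod 5); new modulus lcm = 7140.
    Write x = 526 + 1428·t and substitute into x ≡ 3 (mod 5): 1428·t ≡ 3 − 526 = -523 (mod 5).
    Reduce coefficients mod 5: 3·t ≡ 2 (mod 5).
    The inverse of 3 mod 5 is 2 (since 3·2 = 6 = 1·5 + 1), so t ≡ 2·2 = 4 ≡ 4 (mod 5).
    Then x = 526 + 1428·4 = 6238, valid modulo lcm(1428, 5) = 7140: x ≡ 6238 (mod 7140).
Verify against each original: 6238 mod 4 = 2, 6238 mod 17 = 16, 6238 mod 7 = 1, 6238 mod 3 = 1, 6238 mod 5 = 3.

x ≡ 6238 (mod 7140).


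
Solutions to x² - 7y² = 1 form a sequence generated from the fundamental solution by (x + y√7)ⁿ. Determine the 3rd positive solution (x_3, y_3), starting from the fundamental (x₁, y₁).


Step 1: Find the fundamental solution (x₁, y₁) of x² - 7y² = 1.
  Expand √7 as a continued fraction. a₀ = ⌊√7⌋ = 2; iterate m_{k+1} = d_k·a_k − m_k, d_{k+1} = (7 − m_{k+1}²)/d_k, a_{k+1} = ⌊(a₀ + m_{k+1})/d_{k+1}⌋ (starting m₀ = 0, d₀ = 1), with convergents p_k = a_k·p_{k-1} + p_{k-2}, q_k = a_k·q_{k-1} + q_{k-2} (p₋₁ = 1, q₋₁ = 0):
  k = 0: a₀ = 2; p₀/q₀ = 2/1; p₀² − 7·q₀² = 4 − 7 = -3.
  k = 1: m = 2, d = 3, a = ⌊(2 + 2)/3⌋ = 1; p/q = (1·2 + 1)/(1·1 + 0) = 3/1; p² − 7·q² = 9 − 7 = 2.
  k = 2: m = 1, d = 2, a = ⌊(2 + 1)/2⌋ = 1; p/q = (1·3 + 2)/(1·1 + 1) = 5/2; p² − 7·q² = 25 − 28 = -3.
  k = 3: m = 1, d = 3, a = ⌊(2 + 1)/3⌋ = 1; p/q = (1·5 + 3)/(1·2 + 1) = 8/3; p² − 7·q² = 64 − 63 = 1.
  The first convergent with p² − 7·q² = 1 gives the fundamental solution (x₁, y₁) = (8, 3).
Step 2: Apply the recurrence (x_{n+1}, y_{n+1}) = (x₁x_n + 7y₁y_n, x₁y_n + y₁x_n) repeatedly.
  From (x_1, y_1) = (8, 3): x_2 = 8·8 + 7·3·3 = 127; y_2 = 8·3 + 3·8 = 48.
  From (x_2, y_2) = (127, 48): x_3 = 8·127 + 7·3·48 = 2024; y_3 = 8·48 + 3·127 = 765.
Step 3: Verify x_3² - 7·y_3² = 4096576 - 4096575 = 1 (should be 1). ✓

(x_1, y_1) = (8, 3); (x_3, y_3) = (2024, 765).


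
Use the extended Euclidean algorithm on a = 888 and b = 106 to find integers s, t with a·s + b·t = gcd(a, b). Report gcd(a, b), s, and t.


Euclidean algorithm on (888, 106) — divide until remainder is 0:
  888 = 8 · 106 + 40
  106 = 2 · 40 + 26
  40 = 1 · 26 + 14
  26 = 1 · 14 + 12
  14 = 1 · 12 + 2
  12 = 6 · 2 + 0
gcd(888, 106) = 2.
Track Bezout coefficients alongside the remainders: start with r₀ = 888 = a·1 + b·0 (s = 1, t = 0) and r₁ = 106 = a·0 + b·1 (s = 0, t = 1); each new remainder r_{k+1} = r_{k-1} − q_k·r_k inherits s_{k+1} = s_{k-1} − q_k·s_k, t_{k+1} = t_{k-1} − q_k·t_k, so r_k = a·s_k + b·t_k at every step:
  q = 8: r = 40, s = 1 − 8·0 = 1, t = 0 − 8·1 = -8  (check: 888·1 + 106·(-8) = 40)
  q = 2: r = 26, s = 0 − 2·1 = -2, t = 1 − 2·(-8) = 17  (check: 888·(-2) + 106·17 = 26)
  q = 1: r = 14, s = 1 − 1·(-2) = 3, t = -8 − 1·17 = -25  (check: 888·3 + 106·(-25) = 14)
  q = 1: r = 12, s = -2 − 1·3 = -5, t = 17 − 1·(-25) = 42  (check: 888·(-5) + 106·42 = 12)
  q = 1: r = 2, s = 3 − 1·(-5) = 8, t = -25 − 1·42 = -67  (check: 888·8 + 106·(-67) = 2)
The row with r = 2 (the gcd) gives the Bezout coefficients s = 8, t = -67.
Result: 888 · (8) + 106 · (-67) = 2.

gcd(888, 106) = 2; s = 8, t = -67 (check: 888·8 + 106·(-67) = 2).


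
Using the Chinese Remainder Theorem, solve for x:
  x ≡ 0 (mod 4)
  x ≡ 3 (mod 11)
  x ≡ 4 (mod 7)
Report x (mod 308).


Moduli 4, 11, 7 are pairwise coprime; by CRT there is a unique solution modulo M = 4 · 11 · 7 = 308.
Solve pairwise, accumulating the modulus:
  Start with x ≡ 0 (mod 4).
  Combine with x ≡ 3 (mod 11): since gcd(4, 11) = 1, we get a unique residue mod 44.
    Write x = 0 + 4·t and substitute into x ≡ 3 (mod 11): 4·t ≡ 3 − 0 = 3 (mod 11).
    The inverse of 4 mod 11 is 3 (since 4·3 = 12 = 1·11 + 1), so t ≡ 3·3 = 9 ≡ 9 (mod 11).
    Then x = 0 + 4·9 = 36, valid modulo lcm(4, 11) = 44: x ≡ 36 (mod 44).
  Combine with x ≡ 4 (mod 7): since gcd(44, 7) = 1, we get a unique residue mod 308.
    Write x = 36 + 44·t and substitute into x ≡ 4 (mod 7): 44·t ≡ 4 − 36 = -32 (mod 7).
    Reduce coefficients mod 7: 2·t ≡ 3 (mod 7).
    The inverse of 2 mod 7 is 4 (since 2·4 = 8 = 1·7 + 1), so t ≡ 4·3 = 12 ≡ 5 (mod 7).
    Then x = 36 + 44·5 = 256, valid modulo lcm(44, 7) = 308: x ≡ 256 (mod 308).
Verify: 256 mod 4 = 0 ✓, 256 mod 11 = 3 ✓, 256 mod 7 = 4 ✓.

x ≡ 256 (mod 308).
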